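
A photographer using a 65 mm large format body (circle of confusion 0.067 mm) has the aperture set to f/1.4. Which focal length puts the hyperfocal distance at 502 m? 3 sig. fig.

217 mm

From H = f²/(N·c) + f, with f ≪ H: f ≈ √(H·N·c) = √(502000 × 1.4 × 0.067) = √47088 ≈ 217.0 mm.
The +f correction barely moves this — solving exactly, f² + N·c·f − N·c·H = 0 ⇒ f = (−N·c + √((N·c)² + 4·N·c·H))/2 = (−0.0938 + √188350)/2 ≈ 216.95 mm, so f ≈ 217 mm.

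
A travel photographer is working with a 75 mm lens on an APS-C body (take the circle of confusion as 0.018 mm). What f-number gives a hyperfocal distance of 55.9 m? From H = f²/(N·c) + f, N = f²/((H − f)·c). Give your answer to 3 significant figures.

f/5.60

Rearrange H = f²/(N·c) + f for N: N = f² / ((H − f)·c).
N = 75² / ((55900 − 75) × 0.018) = 5625 / 1005 ≈ 5.60.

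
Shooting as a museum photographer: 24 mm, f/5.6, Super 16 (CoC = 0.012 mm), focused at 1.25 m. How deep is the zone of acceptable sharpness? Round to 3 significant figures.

365 mm

Hyperfocal distance H = f²/(N·c) + f = 24²/(5.6 × 0.012) + 24 = 576/0.0672 + 24 ≈ 8595.4 mm ≈ 8.595 m.
Near limit Dn = s·(H − f)/(H + s − 2f) = 1250 × (8595.4 − 24) / (8595.4 + 1250 − 2 × 24) = 1250 × 8571.4 / 9797.4 ≈ 1093.58 mm.
Far limit Df = s·(H − f)/(H − s) = 1250 × (8595.4 − 24) / (8595.4 − 1250) = 1250 × 8571.4 / 7345.4 ≈ 1458.63 mm.
Depth of field = Df − Dn = 1458.63 − 1093.58 ≈ 365.05 mm.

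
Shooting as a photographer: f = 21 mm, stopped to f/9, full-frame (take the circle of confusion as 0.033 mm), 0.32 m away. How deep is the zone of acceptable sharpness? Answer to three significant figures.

Hyperfocal distance H = f²/(N·c) + f = 21²/(9 × 0.033) + 21 = 441/0.297 + 21 ≈ 1505.8 mm ≈ 1.506 m.
Near limit Dn = s·(H − f)/(H + s − 2f) = 320 × (1505.8 − 21) / (1505.8 + 320 − 2 × 21) = 320 × 1484.8 / 1783.8 ≈ 266.36 mm.
Far limit Df = s·(H − f)/(H − s) = 320 × (1505.8 − 21) / (1505.8 − 320) = 320 × 1484.8 / 1185.8 ≈ 400.68 mm.
Depth of field = Df − Dn = 400.68 − 266.36 ≈ 134.32 mm.

134 mm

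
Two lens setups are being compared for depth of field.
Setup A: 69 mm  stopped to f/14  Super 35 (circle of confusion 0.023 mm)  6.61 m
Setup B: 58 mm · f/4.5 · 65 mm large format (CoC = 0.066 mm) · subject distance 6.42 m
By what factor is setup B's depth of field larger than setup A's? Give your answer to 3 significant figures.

Setup A: H = 69²/(14×0.023) + 69 ≈ 14854.7 mm; DoF = Df − Dn = 11854.1 − 4582.7 ≈ 7271.4 mm.
Setup B: H = 58²/(4.5×0.066) + 58 ≈ 11384.6 mm; DoF = Df − Dn = 14647 − 4111 ≈ 10536 mm.
Ratio = 10536 / 7271.4 ≈ 1.45.

1.45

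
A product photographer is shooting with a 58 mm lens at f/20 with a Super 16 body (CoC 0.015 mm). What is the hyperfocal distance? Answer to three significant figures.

Hyperfocal distance H = f²/(N·c) + f = 58²/(20 × 0.015) + 58 = 3364/0.3 + 58 ≈ 11271.3 mm ≈ 11.3 m.

11.3 m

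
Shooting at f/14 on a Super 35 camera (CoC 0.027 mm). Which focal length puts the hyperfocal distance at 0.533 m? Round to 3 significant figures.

From H = f²/(N·c) + f, with f ≪ H: f ≈ √(H·N·c) = √(533 × 14 × 0.027) = √201.47 ≈ 14.19 mm.
Exact: f² + N·c·f − N·c·H = 0 ⇒ f = (−N·c + √((N·c)² + 4·N·c·H))/2 = (−0.378 + √806.04)/2 ≈ 14.006 mm ≈ 14.0 mm.

14.0 mm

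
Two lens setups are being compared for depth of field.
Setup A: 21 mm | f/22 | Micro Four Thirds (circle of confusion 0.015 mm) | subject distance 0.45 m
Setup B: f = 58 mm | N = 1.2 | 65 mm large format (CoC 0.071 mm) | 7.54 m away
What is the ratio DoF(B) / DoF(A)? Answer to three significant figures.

9.20

Setup A: H = 21²/(22×0.015) + 21 ≈ 1357.4 mm; DoF = Df − Dn = 662.76 − 340.65 ≈ 322.11 mm.
Setup B: H = 58²/(1.2×0.071) + 58 ≈ 39541.6 mm; DoF = Df − Dn = 9302.9 − 6338.8 ≈ 2964.1 mm.
Ratio = 2964.1 / 322.11 ≈ 9.20.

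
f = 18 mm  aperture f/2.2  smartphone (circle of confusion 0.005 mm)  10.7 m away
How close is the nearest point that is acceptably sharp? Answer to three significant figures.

Hyperfocal distance H = f²/(N·c) + f = 18²/(2.2 × 0.005) + 18 = 324/0.011 + 18 ≈ 29472.5 mm ≈ 29.47 m.
Near limit Dn = s·(H − f)/(H + s − 2f) = 10700 × (29472.5 − 18) / (29472.5 + 10700 − 2 × 18) = 10700 × 29454.5 / 40136.5 ≈ 7852.3 mm ≈ 7.85 m.

7.85 m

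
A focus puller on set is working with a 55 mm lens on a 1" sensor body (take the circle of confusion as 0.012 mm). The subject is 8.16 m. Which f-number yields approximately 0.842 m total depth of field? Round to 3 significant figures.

Write h = H − f = f²/(N·c). The thin-lens limits are Dn = s·h/(h + (s−f)) and Df = s·h/(h − (s−f)), so DoF = Df − Dn = 2·s·(s−f)·h / (h² − (s−f)²).
That is a quadratic in h: DoF·h² − 2·s·(s−f)·h − DoF·(s−f)² = 0 ⇒ h = (s−f)·(s + √(s² + DoF²)) / DoF = 8105 × (8160 + √(8160² + 842²)) / 842 = 8105 × (8160 + 8203.33) / 842 ≈ 157512 mm.
Then N = f²/(c·h) = 55² / (0.012 × 157512) = 3025 / 1890.1 ≈ 1.60.

f/1.60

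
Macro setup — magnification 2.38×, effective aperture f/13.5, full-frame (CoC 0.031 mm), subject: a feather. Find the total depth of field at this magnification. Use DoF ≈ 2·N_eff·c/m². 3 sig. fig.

At magnification m, DoF ≈ 2·N_eff·c/m² = 2 × 13.5 × 0.031 / 2.38² = 0.837 / 5.664 ≈ 0.148 mm.

0.148 mm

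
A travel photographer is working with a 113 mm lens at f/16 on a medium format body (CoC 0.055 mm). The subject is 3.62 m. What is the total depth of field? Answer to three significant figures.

Hyperfocal distance H = f²/(N·c) + f = 113²/(16 × 0.055) + 113 = 12769/0.88 + 113 ≈ 14623.2 mm ≈ 14.62 m.
Near limit Dn = s·(H − f)/(H + s − 2f) = 3620 × (14623.2 − 113) / (14623.2 + 3620 − 2 × 113) = 3620 × 14510.2 / 18017.2 ≈ 2915.4 mm.
Far limit Df = s·(H − f)/(H − s) = 3620 × (14623.2 − 113) / (14623.2 − 3620) = 3620 × 14510.2 / 11003.2 ≈ 4773.8 mm.
Depth of field = Df − Dn = 4773.8 − 2915.4 ≈ 1858.4 mm ≈ 1.86 m.

1.86 m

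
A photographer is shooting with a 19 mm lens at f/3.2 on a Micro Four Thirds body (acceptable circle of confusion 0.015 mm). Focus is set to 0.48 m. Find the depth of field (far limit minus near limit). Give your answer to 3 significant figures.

59.1 mm

Hyperfocal distance H = f²/(N·c) + f = 19²/(3.2 × 0.015) + 19 = 361/0.048 + 19 ≈ 7539.8 mm ≈ 7.540 m.
Near limit Dn = s·(H − f)/(H + s − 2f) = 480 × (7539.8 − 19) / (7539.8 + 480 − 2 × 19) = 480 × 7520.8 / 7981.8 ≈ 452.277 mm.
Far limit Df = s·(H − f)/(H − s) = 480 × (7539.8 − 19) / (7539.8 − 480) = 480 × 7520.8 / 7059.8 ≈ 511.344 mm.
Depth of field = Df − Dn = 511.344 − 452.277 ≈ 59.067 mm.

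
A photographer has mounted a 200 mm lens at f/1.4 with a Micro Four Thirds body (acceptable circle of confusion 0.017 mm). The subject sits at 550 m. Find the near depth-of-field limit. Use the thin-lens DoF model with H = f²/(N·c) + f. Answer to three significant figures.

414 m

Hyperfocal distance H = f²/(N·c) + f = 200²/(1.4 × 0.017) + 200 = 40000/0.0238 + 200 ≈ 1680872.3 mm ≈ 1681 m.
Near limit Dn = s·(H − f)/(H + s − 2f) = 550000 × (1680872.3 − 200) / (1680872.3 + 550000 − 2 × 200) = 550000 × 1680672.3 / 2230472.3 ≈ 414428 mm ≈ 414 m.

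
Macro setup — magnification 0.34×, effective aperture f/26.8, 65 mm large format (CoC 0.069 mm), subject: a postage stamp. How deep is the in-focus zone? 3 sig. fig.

At magnification m, DoF ≈ 2·N_eff·c/m² = 2 × 26.8 × 0.069 / 0.34² = 3.698 / 0.1156 ≈ 32 mm.

32.0 mm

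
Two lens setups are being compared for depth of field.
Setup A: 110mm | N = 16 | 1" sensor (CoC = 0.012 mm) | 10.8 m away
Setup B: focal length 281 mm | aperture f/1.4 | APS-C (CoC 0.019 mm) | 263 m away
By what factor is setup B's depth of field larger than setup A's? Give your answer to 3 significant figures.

12.4

Setup A: H = 110²/(16×0.012) + 110 ≈ 63130.8 mm; DoF = Df − Dn = 13006.2 − 9233.7 ≈ 3772.5 mm.
Setup B: H = 281²/(1.4×0.019) + 281 ≈ 2968739.6 mm; DoF = Df − Dn = 288536 − 241616 ≈ 46920 mm.
Ratio = 46920 / 3772.5 ≈ 12.4.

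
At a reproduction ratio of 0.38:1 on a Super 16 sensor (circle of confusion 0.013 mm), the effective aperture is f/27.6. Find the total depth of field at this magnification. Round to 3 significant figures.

4.97 mm

At magnification m, DoF ≈ 2·N_eff·c/m² = 2 × 27.6 × 0.013 / 0.38² = 0.7176 / 0.1444 ≈ 4.97 mm.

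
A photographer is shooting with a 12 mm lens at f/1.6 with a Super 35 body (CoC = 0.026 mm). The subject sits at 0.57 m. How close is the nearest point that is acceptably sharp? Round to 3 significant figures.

Hyperfocal distance H = f²/(N·c) + f = 12²/(1.6 × 0.026) + 12 = 144/0.0416 + 12 ≈ 3473.5 mm ≈ 3.474 m.
Near limit Dn = s·(H − f)/(H + s − 2f) = 570 × (3473.5 − 12) / (3473.5 + 570 − 2 × 12) = 570 × 3461.5 / 4019.5 ≈ 490.87 mm.

491 mm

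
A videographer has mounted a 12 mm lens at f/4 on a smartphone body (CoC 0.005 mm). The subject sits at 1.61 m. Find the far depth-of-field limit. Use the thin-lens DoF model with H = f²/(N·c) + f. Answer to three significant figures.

Hyperfocal distance H = f²/(N·c) + f = 12²/(4 × 0.005) + 12 = 144/0.02 + 12 ≈ 7212.0 mm ≈ 7.212 m.
Far limit Df = s·(H − f)/(H − s) = 1610 × (7212.0 − 12) / (7212.0 − 1610) = 1610 × 7200.0 / 5602.0 ≈ 2069.3 mm ≈ 2.07 m.

2.07 m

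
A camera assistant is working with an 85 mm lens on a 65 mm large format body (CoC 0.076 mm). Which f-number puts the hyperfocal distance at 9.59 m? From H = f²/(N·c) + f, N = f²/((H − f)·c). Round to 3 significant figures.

f/10

Rearrange H = f²/(N·c) + f for N: N = f² / ((H − f)·c).
N = 85² / ((9590 − 85) × 0.076) = 7225 / 722.4 ≈ 10.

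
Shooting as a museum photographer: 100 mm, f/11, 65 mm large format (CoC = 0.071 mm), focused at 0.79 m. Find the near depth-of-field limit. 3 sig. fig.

Hyperfocal distance H = f²/(N·c) + f = 100²/(11 × 0.071) + 100 = 10000/0.781 + 100 ≈ 12904.1 mm ≈ 12.90 m.
Near limit Dn = s·(H − f)/(H + s − 2f) = 790 × (12904.1 − 100) / (12904.1 + 790 − 2 × 100) = 790 × 12804.1 / 13494.1 ≈ 749.60 mm ≈ 0.750 m.

0.750 m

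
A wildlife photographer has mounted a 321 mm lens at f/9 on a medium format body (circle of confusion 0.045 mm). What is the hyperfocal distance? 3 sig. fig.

Hyperfocal distance H = f²/(N·c) + f = 321²/(9 × 0.045) + 321 = 103041/0.405 + 321 ≈ 254743.2 mm ≈ 255 m.

255 m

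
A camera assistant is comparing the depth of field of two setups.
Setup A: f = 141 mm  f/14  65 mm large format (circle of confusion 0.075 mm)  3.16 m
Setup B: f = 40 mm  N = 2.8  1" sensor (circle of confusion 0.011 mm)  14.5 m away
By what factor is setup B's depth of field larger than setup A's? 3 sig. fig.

8.46

Setup A: H = 141²/(14×0.075) + 141 ≈ 19075.3 mm; DoF = Df − Dn = 3759.4 − 2725.4 ≈ 1034.0 mm.
Setup B: H = 40²/(2.8×0.011) + 40 ≈ 51988.1 mm; DoF = Df − Dn = 20093.0 − 11342.7 ≈ 8750.3 mm.
Ratio = 8750.3 / 1034.0 ≈ 8.46.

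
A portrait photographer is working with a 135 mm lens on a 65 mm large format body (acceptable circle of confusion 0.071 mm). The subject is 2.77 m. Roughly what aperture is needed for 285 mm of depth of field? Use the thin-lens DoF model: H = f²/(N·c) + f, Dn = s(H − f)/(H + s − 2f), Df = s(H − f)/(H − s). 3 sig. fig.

f/5

Write h = H − f = f²/(N·c). The thin-lens limits are Dn = s·h/(h + (s−f)) and Df = s·h/(h − (s−f)), so DoF = Df − Dn = 2·s·(s−f)·h / (h² − (s−f)²).
That is a quadratic in h: DoF·h² − 2·s·(s−f)·h − DoF·(s−f)² = 0 ⇒ h = (s−f)·(s + √(s² + DoF²)) / DoF = 2635 × (2770 + √(2770² + 285²)) / 285 = 2635 × (2770 + 2784.62) / 285 ≈ 51356 mm.
Then N = f²/(c·h) = 135² / (0.071 × 51356) = 18225 / 3646.3 ≈ 5.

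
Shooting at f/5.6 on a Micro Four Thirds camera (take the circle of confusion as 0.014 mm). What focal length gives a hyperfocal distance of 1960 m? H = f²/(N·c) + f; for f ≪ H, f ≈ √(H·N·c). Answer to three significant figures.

From H = f²/(N·c) + f, with f ≪ H: f ≈ √(H·N·c) = √(1960000 × 5.6 × 0.014) = √153664 ≈ 392.0 mm.
The +f correction barely moves this — solving exactly, f² + N·c·f − N·c·H = 0 ⇒ f = (−N·c + √((N·c)² + 4·N·c·H))/2 = (−0.0784 + √614656)/2 ≈ 391.96 mm, so f ≈ 392 mm.

392 mm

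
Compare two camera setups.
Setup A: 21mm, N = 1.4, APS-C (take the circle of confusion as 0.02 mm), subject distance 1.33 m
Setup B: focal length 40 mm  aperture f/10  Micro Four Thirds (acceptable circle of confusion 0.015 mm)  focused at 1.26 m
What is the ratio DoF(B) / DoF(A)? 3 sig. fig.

1.31

Setup A: H = 21²/(1.4×0.02) + 21 ≈ 15771.0 mm; DoF = Df − Dn = 1450.56 − 1227.94 ≈ 222.62 mm.
Setup B: H = 40²/(10×0.015) + 40 ≈ 10706.7 mm; DoF = Df − Dn = 1422.72 − 1130.68 ≈ 292.04 mm.
Ratio = 292.04 / 222.62 ≈ 1.31.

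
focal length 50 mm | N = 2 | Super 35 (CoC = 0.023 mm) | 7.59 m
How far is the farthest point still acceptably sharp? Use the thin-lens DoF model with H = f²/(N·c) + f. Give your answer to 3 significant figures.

Hyperfocal distance H = f²/(N·c) + f = 50²/(2 × 0.023) + 50 = 2500/0.046 + 50 ≈ 54397.8 mm ≈ 54.40 m.
Far limit Df = s·(H − f)/(H − s) = 7590 × (54397.8 − 50) / (54397.8 − 7590) = 7590 × 54347.8 / 46807.8 ≈ 8812.6 mm ≈ 8.81 m.

8.81 m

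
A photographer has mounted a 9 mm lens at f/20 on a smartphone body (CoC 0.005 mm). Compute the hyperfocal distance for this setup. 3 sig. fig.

Hyperfocal distance H = f²/(N·c) + f = 9²/(20 × 0.005) + 9 = 81/0.1 + 9 ≈ 819.0 mm ≈ 0.819 m.

0.819 m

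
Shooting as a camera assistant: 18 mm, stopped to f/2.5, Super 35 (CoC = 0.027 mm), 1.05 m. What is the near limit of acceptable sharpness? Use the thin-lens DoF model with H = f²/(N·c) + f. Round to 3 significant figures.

0.864 m

Hyperfocal distance H = f²/(N·c) + f = 18²/(2.5 × 0.027) + 18 = 324/0.0675 + 18 ≈ 4818.0 mm ≈ 4.818 m.
Near limit Dn = s·(H − f)/(H + s − 2f) = 1050 × (4818.0 − 18) / (4818.0 + 1050 − 2 × 18) = 1050 × 4800.0 / 5832.0 ≈ 864.20 mm ≈ 0.864 m.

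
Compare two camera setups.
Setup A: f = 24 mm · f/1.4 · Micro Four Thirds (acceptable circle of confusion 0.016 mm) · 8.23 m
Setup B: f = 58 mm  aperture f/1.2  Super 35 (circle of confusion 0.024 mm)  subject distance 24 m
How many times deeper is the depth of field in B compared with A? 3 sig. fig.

Setup A: H = 24²/(1.4×0.016) + 24 ≈ 25738.3 mm; DoF = Df − Dn = 12087.3 − 6239.0 ≈ 5848.3 mm.
Setup B: H = 58²/(1.2×0.024) + 58 ≈ 116863.6 mm; DoF = Df − Dn = 30188 − 19917 ≈ 10271 mm.
Ratio = 10271 / 5848.3 ≈ 1.76.

1.76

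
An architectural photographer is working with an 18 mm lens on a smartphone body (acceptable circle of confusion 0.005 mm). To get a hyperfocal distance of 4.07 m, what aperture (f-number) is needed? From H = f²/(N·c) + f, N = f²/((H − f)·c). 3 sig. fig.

f/16

Rearrange H = f²/(N·c) + f for N: N = f² / ((H − f)·c).
N = 18² / ((4070 − 18) × 0.005) = 324 / 20.26 ≈ 16.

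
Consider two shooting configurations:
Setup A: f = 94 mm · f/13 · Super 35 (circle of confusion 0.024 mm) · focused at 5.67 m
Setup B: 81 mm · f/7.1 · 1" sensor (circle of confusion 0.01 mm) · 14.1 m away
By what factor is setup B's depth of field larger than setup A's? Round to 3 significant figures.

1.89

Setup A: H = 94²/(13×0.024) + 94 ≈ 28414.5 mm; DoF = Df − Dn = 7060.0 − 4737.3 ≈ 2322.7 mm.
Setup B: H = 81²/(7.1×0.01) + 81 ≈ 92489.5 mm; DoF = Df − Dn = 16621.6 − 12242.7 ≈ 4378.9 mm.
Ratio = 4378.9 / 2322.7 ≈ 1.89.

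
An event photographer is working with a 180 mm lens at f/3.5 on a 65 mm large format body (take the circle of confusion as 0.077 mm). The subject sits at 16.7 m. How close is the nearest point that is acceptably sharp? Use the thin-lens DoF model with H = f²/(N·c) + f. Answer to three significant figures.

14.7 m

Hyperfocal distance H = f²/(N·c) + f = 180²/(3.5 × 0.077) + 180 = 32400/0.2695 + 180 ≈ 120402.6 mm ≈ 120.4 m.
Near limit Dn = s·(H − f)/(H + s − 2f) = 16700 × (120402.6 − 180) / (120402.6 + 16700 − 2 × 180) = 16700 × 120222.6 / 136742.6 ≈ 14682 mm ≈ 14.7 m.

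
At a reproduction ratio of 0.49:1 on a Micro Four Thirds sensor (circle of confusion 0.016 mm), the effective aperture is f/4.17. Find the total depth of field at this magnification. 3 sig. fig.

0.556 mm

At magnification m, DoF ≈ 2·N_eff·c/m² = 2 × 4.17 × 0.016 / 0.49² = 0.1334 / 0.2401 ≈ 0.556 mm.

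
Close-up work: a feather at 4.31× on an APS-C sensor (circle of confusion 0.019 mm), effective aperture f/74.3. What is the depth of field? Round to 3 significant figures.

0.152 mm

At magnification m, DoF ≈ 2·N_eff·c/m² = 2 × 74.3 × 0.019 / 4.31² = 2.823 / 18.58 ≈ 0.152 mm.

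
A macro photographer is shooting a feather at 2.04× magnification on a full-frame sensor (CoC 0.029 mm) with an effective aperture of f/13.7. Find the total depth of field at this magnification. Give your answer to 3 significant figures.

0.191 mm

At magnification m, DoF ≈ 2·N_eff·c/m² = 2 × 13.7 × 0.029 / 2.04² = 0.7946 / 4.162 ≈ 0.191 mm.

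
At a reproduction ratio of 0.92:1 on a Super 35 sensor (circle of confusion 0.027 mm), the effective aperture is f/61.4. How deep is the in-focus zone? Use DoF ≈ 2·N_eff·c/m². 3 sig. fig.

At magnification m, DoF ≈ 2·N_eff·c/m² = 2 × 61.4 × 0.027 / 0.92² = 3.316 / 0.8464 ≈ 3.92 mm.

3.92 mm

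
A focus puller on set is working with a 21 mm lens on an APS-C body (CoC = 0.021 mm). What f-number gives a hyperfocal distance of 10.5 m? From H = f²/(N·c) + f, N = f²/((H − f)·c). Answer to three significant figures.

Rearrange H = f²/(N·c) + f for N: N = f² / ((H − f)·c).
N = 21² / ((10500 − 21) × 0.021) = 441 / 220.1 ≈ 2.00.

f/2.00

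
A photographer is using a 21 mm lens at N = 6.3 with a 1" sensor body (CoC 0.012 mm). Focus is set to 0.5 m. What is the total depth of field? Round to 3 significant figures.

82.7 mm

Hyperfocal distance H = f²/(N·c) + f = 21²/(6.3 × 0.012) + 21 = 441/0.0756 + 21 ≈ 5854.3 mm ≈ 5.854 m.
Near limit Dn = s·(H − f)/(H + s − 2f) = 500 × (5854.3 − 21) / (5854.3 + 500 − 2 × 21) = 500 × 5833.3 / 6312.3 ≈ 462.058 mm.
Far limit Df = s·(H − f)/(H − s) = 500 × (5854.3 − 21) / (5854.3 − 500) = 500 × 5833.3 / 5354.3 ≈ 544.730 mm.
Depth of field = Df − Dn = 544.730 − 462.058 ≈ 82.672 mm.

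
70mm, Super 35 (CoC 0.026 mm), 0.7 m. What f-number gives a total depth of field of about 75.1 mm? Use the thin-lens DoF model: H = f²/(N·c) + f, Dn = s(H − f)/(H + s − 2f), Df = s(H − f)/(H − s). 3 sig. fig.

Write h = H − f = f²/(N·c). The thin-lens limits are Dn = s·h/(h + (s−f)) and Df = s·h/(h − (s−f)), so DoF = Df − Dn = 2·s·(s−f)·h / (h² − (s−f)²).
That is a quadratic in h: DoF·h² − 2·s·(s−f)·h − DoF·(s−f)² = 0 ⇒ h = (s−f)·(s + √(s² + DoF²)) / DoF = 630 × (700 + √(700² + 75.1²)) / 75.1 = 630 × (700 + 704.017) / 75.1 ≈ 11778 mm.
Then N = f²/(c·h) = 70² / (0.026 × 11778) = 4900 / 306.23 ≈ 16.

f/16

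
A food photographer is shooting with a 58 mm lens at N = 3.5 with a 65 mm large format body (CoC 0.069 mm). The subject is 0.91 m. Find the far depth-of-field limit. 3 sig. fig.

0.969 m

Hyperfocal distance H = f²/(N·c) + f = 58²/(3.5 × 0.069) + 58 = 3364/0.2415 + 58 ≈ 13987.6 mm ≈ 13.99 m.
Far limit Df = s·(H − f)/(H − s) = 910 × (13987.6 − 58) / (13987.6 − 910) = 910 × 13929.6 / 13077.6 ≈ 969.29 mm ≈ 0.969 m.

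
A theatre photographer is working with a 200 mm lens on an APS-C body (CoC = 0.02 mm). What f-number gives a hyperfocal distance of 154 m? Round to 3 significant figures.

f/13

Rearrange H = f²/(N·c) + f for N: N = f² / ((H − f)·c).
N = 200² / ((154000 − 200) × 0.02) = 40000 / 3076 ≈ 13.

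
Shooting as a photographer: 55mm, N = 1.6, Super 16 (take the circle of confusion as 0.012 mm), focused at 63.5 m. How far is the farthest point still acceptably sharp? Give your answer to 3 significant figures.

106 m

Hyperfocal distance H = f²/(N·c) + f = 55²/(1.6 × 0.012) + 55 = 3025/0.0192 + 55 ≈ 157607.1 mm ≈ 157.6 m.
Far limit Df = s·(H − f)/(H − s) = 63500 × (157607.1 − 55) / (157607.1 − 63500) = 63500 × 157552.1 / 94107.1 ≈ 106310 mm ≈ 106 m.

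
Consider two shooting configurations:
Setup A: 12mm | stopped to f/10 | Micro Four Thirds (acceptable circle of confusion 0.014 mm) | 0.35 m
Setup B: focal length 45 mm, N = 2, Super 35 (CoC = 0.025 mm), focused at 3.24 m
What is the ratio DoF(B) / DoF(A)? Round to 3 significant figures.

1.99

Setup A: H = 12²/(10×0.014) + 12 ≈ 1040.6 mm; DoF = Df − Dn = 521.31 − 263.43 ≈ 257.88 mm.
Setup B: H = 45²/(2×0.025) + 45 ≈ 40545.0 mm; DoF = Df − Dn = 3517.49 − 3003.09 ≈ 514.40 mm.
Ratio = 514.40 / 257.88 ≈ 1.99.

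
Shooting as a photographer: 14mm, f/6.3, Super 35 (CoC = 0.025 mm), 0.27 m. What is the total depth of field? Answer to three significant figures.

Hyperfocal distance H = f²/(N·c) + f = 14²/(6.3 × 0.025) + 14 = 196/0.1575 + 14 ≈ 1258.4 mm ≈ 1.258 m.
Near limit Dn = s·(H − f)/(H + s − 2f) = 270 × (1258.4 − 14) / (1258.4 + 270 − 2 × 14) = 270 × 1244.4 / 1500.4 ≈ 223.93 mm.
Far limit Df = s·(H − f)/(H − s) = 270 × (1258.4 − 14) / (1258.4 − 270) = 270 × 1244.4 / 988.4 ≈ 339.93 mm.
Depth of field = Df − Dn = 339.93 − 223.93 ≈ 116.00 mm.

116 mm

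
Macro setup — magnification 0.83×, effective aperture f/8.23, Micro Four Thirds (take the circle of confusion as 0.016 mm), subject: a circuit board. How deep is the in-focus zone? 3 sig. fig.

At magnification m, DoF ≈ 2·N_eff·c/m² = 2 × 8.23 × 0.016 / 0.83² = 0.2634 / 0.6889 ≈ 0.382 mm.

0.382 mm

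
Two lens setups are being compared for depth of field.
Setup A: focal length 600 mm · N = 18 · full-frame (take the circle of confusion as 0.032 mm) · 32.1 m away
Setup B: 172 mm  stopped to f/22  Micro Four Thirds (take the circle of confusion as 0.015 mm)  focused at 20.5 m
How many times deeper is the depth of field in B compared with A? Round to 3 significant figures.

3.02

Setup A: H = 600²/(18×0.032) + 600 ≈ 625600.0 mm; DoF = Df − Dn = 33803.7 − 30559.8 ≈ 3243.9 mm.
Setup B: H = 172²/(22×0.015) + 172 ≈ 89820.5 mm; DoF = Df − Dn = 26511.6 − 16710.8 ≈ 9800.8 mm.
Ratio = 9800.8 / 3243.9 ≈ 3.02.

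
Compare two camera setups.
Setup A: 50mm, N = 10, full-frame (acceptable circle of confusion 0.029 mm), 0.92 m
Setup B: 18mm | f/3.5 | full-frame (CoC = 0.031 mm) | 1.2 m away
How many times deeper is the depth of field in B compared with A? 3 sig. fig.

6.00

Setup A: H = 50²/(10×0.029) + 50 ≈ 8670.7 mm; DoF = Df − Dn = 1023.27 − 835.66 ≈ 187.61 mm.
Setup B: H = 18²/(3.5×0.031) + 18 ≈ 3004.2 mm; DoF = Df − Dn = 1986.2 − 859.7 ≈ 1126.5 mm.
Ratio = 1126.5 / 187.61 ≈ 6.00.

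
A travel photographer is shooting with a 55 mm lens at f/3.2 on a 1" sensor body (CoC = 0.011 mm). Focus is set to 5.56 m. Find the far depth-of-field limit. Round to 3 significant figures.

5.94 m

Hyperfocal distance H = f²/(N·c) + f = 55²/(3.2 × 0.011) + 55 = 3025/0.0352 + 55 ≈ 85992.5 mm ≈ 85.99 m.
Far limit Df = s·(H − f)/(H − s) = 5560 × (85992.5 − 55) / (85992.5 − 5560) = 5560 × 85937.5 / 80432.5 ≈ 5940.5 mm ≈ 5.94 m.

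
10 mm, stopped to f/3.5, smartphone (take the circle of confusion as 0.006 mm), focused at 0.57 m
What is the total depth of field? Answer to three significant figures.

136 mm

Hyperfocal distance H = f²/(N·c) + f = 10²/(3.5 × 0.006) + 10 = 100/0.021 + 10 ≈ 4771.9 mm ≈ 4.772 m.
Near limit Dn = s·(H − f)/(H + s − 2f) = 570 × (4771.9 − 10) / (4771.9 + 570 − 2 × 10) = 570 × 4761.9 / 5321.9 ≈ 510.02 mm.
Far limit Df = s·(H − f)/(H − s) = 570 × (4771.9 − 10) / (4771.9 − 570) = 570 × 4761.9 / 4201.9 ≈ 645.97 mm.
Depth of field = Df − Dn = 645.97 − 510.02 ≈ 135.95 mm.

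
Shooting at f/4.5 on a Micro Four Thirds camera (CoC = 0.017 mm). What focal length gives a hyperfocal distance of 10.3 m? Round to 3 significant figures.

From H = f²/(N·c) + f, with f ≪ H: f ≈ √(H·N·c) = √(10300 × 4.5 × 0.017) = √787.95 ≈ 28.07 mm.
Exact: f² + N·c·f − N·c·H = 0 ⇒ f = (−N·c + √((N·c)² + 4·N·c·H))/2 = (−0.0765 + √3151.8)/2 ≈ 28.032 mm ≈ 28.0 mm.

28.0 mm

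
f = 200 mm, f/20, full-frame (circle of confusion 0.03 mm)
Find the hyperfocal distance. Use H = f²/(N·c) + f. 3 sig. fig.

Hyperfocal distance H = f²/(N·c) + f = 200²/(20 × 0.03) + 200 = 40000/0.6 + 200 ≈ 66866.7 mm ≈ 66.9 m.

66.9 m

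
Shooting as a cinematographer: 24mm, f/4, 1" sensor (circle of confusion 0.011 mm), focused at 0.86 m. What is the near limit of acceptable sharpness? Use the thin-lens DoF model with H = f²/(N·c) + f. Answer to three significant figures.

0.808 m

Hyperfocal distance H = f²/(N·c) + f = 24²/(4 × 0.011) + 24 = 576/0.044 + 24 ≈ 13114.9 mm ≈ 13.11 m.
Near limit Dn = s·(H − f)/(H + s − 2f) = 860 × (13114.9 − 24) / (13114.9 + 860 − 2 × 24) = 860 × 13090.9 / 13926.9 ≈ 808.38 mm ≈ 0.808 m.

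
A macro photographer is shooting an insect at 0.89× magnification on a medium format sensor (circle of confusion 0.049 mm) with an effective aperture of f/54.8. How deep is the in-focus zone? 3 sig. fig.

At magnification m, DoF ≈ 2·N_eff·c/m² = 2 × 54.8 × 0.049 / 0.89² = 5.37 / 0.7921 ≈ 6.78 mm.

6.78 mm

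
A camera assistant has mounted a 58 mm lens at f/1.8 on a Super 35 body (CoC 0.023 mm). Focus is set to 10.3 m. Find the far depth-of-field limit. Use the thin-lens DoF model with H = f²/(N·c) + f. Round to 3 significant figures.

11.8 m

Hyperfocal distance H = f²/(N·c) + f = 58²/(1.8 × 0.023) + 58 = 3364/0.0414 + 58 ≈ 81314.0 mm ≈ 81.31 m.
Far limit Df = s·(H − f)/(H − s) = 10300 × (81314.0 − 58) / (81314.0 − 10300) = 10300 × 81256.0 / 71014.0 ≈ 11786 mm ≈ 11.8 m.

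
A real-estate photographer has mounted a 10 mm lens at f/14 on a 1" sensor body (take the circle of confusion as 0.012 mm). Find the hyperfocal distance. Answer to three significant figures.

0.605 m

Hyperfocal distance H = f²/(N·c) + f = 10²/(14 × 0.012) + 10 = 100/0.168 + 10 ≈ 605.2 mm ≈ 0.605 m.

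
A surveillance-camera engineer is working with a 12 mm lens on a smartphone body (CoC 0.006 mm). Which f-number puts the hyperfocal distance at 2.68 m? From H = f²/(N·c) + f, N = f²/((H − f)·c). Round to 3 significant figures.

f/9

Rearrange H = f²/(N·c) + f for N: N = f² / ((H − f)·c).
N = 12² / ((2680 − 12) × 0.006) = 144 / 16.01 ≈ 9.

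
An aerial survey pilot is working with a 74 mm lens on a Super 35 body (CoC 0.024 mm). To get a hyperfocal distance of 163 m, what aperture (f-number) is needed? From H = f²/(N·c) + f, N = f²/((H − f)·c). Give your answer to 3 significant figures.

Rearrange H = f²/(N·c) + f for N: N = f² / ((H − f)·c).
N = 74² / ((163000 − 74) × 0.024) = 5476 / 3910 ≈ 1.40.

f/1.40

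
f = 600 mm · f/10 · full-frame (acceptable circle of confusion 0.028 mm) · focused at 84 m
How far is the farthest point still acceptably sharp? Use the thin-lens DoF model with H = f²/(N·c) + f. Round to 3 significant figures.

89.8 m

Hyperfocal distance H = f²/(N·c) + f = 600²/(10 × 0.028) + 600 = 360000/0.28 + 600 ≈ 1286314.3 mm ≈ 1286 m.
Far limit Df = s·(H − f)/(H − s) = 84000 × (1286314.3 − 600) / (1286314.3 − 84000) = 84000 × 1285714.3 / 1202314.3 ≈ 89827 mm ≈ 89.8 m.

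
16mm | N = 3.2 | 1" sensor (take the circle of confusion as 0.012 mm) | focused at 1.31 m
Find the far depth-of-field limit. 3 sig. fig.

1.63 m

Hyperfocal distance H = f²/(N·c) + f = 16²/(3.2 × 0.012) + 16 = 256/0.0384 + 16 ≈ 6682.7 mm ≈ 6.683 m.
Far limit Df = s·(H − f)/(H − s) = 1310 × (6682.7 − 16) / (6682.7 − 1310) = 1310 × 6666.7 / 5372.7 ≈ 1625.5 mm ≈ 1.63 m.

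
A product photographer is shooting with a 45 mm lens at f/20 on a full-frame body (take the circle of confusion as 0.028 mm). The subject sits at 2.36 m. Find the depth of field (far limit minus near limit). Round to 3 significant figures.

5.12 m

Hyperfocal distance H = f²/(N·c) + f = 45²/(20 × 0.028) + 45 = 2025/0.56 + 45 ≈ 3661.1 mm ≈ 3.661 m.
Near limit Dn = s·(H − f)/(H + s − 2f) = 2360 × (3661.1 − 45) / (3661.1 + 2360 − 2 × 45) = 2360 × 3616.1 / 5931.1 ≈ 1438.9 mm.
Far limit Df = s·(H − f)/(H − s) = 2360 × (3661.1 − 45) / (3661.1 − 2360) = 2360 × 3616.1 / 1301.1 ≈ 6559.2 mm.
Depth of field = Df − Dn = 6559.2 − 1438.9 ≈ 5120.3 mm ≈ 5.12 m.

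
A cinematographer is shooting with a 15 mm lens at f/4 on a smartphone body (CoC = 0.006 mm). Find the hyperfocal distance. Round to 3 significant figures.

9.39 m

Hyperfocal distance H = f²/(N·c) + f = 15²/(4 × 0.006) + 15 = 225/0.024 + 15 ≈ 9390.0 mm ≈ 9.39 m.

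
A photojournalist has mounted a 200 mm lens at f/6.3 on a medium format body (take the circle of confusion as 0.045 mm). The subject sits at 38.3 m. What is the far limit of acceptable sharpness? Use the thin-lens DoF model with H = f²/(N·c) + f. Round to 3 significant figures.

Hyperfocal distance H = f²/(N·c) + f = 200²/(6.3 × 0.045) + 200 = 40000/0.2835 + 200 ≈ 141293.5 mm ≈ 141.3 m.
Far limit Df = s·(H − f)/(H − s) = 38300 × (141293.5 − 200) / (141293.5 − 38300) = 38300 × 141093.5 / 102993.5 ≈ 52468 mm ≈ 52.5 m.

52.5 m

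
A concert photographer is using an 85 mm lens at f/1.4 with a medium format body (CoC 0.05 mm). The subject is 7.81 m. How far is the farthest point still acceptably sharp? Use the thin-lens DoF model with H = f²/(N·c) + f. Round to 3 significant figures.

Hyperfocal distance H = f²/(N·c) + f = 85²/(1.4 × 0.05) + 85 = 7225/0.07 + 85 ≈ 103299.3 mm ≈ 103.3 m.
Far limit Df = s·(H − f)/(H − s) = 7810 × (103299.3 − 85) / (103299.3 − 7810) = 7810 × 103214.3 / 95489.3 ≈ 8441.8 mm ≈ 8.44 m.

8.44 m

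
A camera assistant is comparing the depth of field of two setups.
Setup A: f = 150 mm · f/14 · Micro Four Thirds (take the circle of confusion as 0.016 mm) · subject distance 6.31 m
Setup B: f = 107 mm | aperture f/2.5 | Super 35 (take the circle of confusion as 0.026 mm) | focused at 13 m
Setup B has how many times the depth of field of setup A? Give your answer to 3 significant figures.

2.46

Setup A: H = 150²/(14×0.016) + 150 ≈ 100596.4 mm; DoF = Df − Dn = 6722.25 − 5945.39 ≈ 776.86 mm.
Setup B: H = 107²/(2.5×0.026) + 107 ≈ 176245.5 mm; DoF = Df − Dn = 14026.7 − 12113.3 ≈ 1913.4 mm.
Ratio = 1913.4 / 776.86 ≈ 2.46.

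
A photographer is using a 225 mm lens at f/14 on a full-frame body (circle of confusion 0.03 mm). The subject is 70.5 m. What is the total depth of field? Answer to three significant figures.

Hyperfocal distance H = f²/(N·c) + f = 225²/(14 × 0.03) + 225 = 50625/0.42 + 225 ≈ 120760.7 mm ≈ 120.8 m.
Near limit Dn = s·(H − f)/(H + s − 2f) = 70500 × (120760.7 − 225) / (120760.7 + 70500 − 2 × 225) = 70500 × 120535.7 / 190810.7 ≈ 44535 mm.
Far limit Df = s·(H − f)/(H − s) = 70500 × (120760.7 − 225) / (120760.7 − 70500) = 70500 × 120535.7 / 50260.7 ≈ 169074 mm.
Depth of field = Df − Dn = 169074 − 44535 ≈ 124539 mm ≈ 125 m.

125 m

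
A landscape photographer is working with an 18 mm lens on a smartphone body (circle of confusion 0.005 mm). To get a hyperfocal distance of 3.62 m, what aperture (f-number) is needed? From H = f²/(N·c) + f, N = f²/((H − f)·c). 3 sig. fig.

Rearrange H = f²/(N·c) + f for N: N = f² / ((H − f)·c).
N = 18² / ((3620 − 18) × 0.005) = 324 / 18.01 ≈ 18.

f/18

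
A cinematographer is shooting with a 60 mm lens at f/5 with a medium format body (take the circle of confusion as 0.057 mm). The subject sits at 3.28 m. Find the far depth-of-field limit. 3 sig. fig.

4.40 m

Hyperfocal distance H = f²/(N·c) + f = 60²/(5 × 0.057) + 60 = 3600/0.285 + 60 ≈ 12691.6 mm ≈ 12.69 m.
Far limit Df = s·(H − f)/(H − s) = 3280 × (12691.6 − 60) / (12691.6 − 3280) = 3280 × 12631.6 / 9411.6 ≈ 4402.2 mm ≈ 4.40 m.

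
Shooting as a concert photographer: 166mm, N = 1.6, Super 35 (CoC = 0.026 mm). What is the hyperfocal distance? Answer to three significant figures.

663 m

Hyperfocal distance H = f²/(N·c) + f = 166²/(1.6 × 0.026) + 166 = 27556/0.0416 + 166 ≈ 662569.8 mm ≈ 663 m.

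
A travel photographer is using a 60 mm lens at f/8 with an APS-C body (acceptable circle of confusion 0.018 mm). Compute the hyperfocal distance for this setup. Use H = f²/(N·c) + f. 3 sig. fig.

25.1 m

Hyperfocal distance H = f²/(N·c) + f = 60²/(8 × 0.018) + 60 = 3600/0.144 + 60 ≈ 25060.0 mm ≈ 25.1 m.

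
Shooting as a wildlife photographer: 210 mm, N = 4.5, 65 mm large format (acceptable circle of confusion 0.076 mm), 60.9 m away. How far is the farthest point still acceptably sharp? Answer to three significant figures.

Hyperfocal distance H = f²/(N·c) + f = 210²/(4.5 × 0.076) + 210 = 44100/0.342 + 210 ≈ 129157.4 mm ≈ 129.2 m.
Far limit Df = s·(H − f)/(H − s) = 60900 × (129157.4 − 210) / (129157.4 − 60900) = 60900 × 128947.4 / 68257.4 ≈ 115048 mm ≈ 115 m.

115 m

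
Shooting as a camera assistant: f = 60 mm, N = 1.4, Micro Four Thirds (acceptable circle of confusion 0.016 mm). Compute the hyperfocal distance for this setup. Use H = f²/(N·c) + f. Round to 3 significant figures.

161 m

Hyperfocal distance H = f²/(N·c) + f = 60²/(1.4 × 0.016) + 60 = 3600/0.0224 + 60 ≈ 160774.3 mm ≈ 161 m.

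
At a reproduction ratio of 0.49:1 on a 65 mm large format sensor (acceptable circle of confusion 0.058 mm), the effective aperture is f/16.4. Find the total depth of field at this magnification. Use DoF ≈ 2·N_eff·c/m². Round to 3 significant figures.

7.92 mm

At magnification m, DoF ≈ 2·N_eff·c/m² = 2 × 16.4 × 0.058 / 0.49² = 1.902 / 0.2401 ≈ 7.92 mm.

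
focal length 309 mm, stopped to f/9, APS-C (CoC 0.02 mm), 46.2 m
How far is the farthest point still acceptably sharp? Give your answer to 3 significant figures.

50.6 m

Hyperfocal distance H = f²/(N·c) + f = 309²/(9 × 0.02) + 309 = 95481/0.18 + 309 ≈ 530759.0 mm ≈ 530.8 m.
Far limit Df = s·(H − f)/(H − s) = 46200 × (530759.0 − 309) / (530759.0 − 46200) = 46200 × 530450.0 / 484559.0 ≈ 50575 mm ≈ 50.6 m.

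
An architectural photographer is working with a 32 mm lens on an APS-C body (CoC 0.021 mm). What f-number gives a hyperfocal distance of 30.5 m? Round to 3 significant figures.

f/1.60

Rearrange H = f²/(N·c) + f for N: N = f² / ((H − f)·c).
N = 32² / ((30500 − 32) × 0.021) = 1024 / 639.8 ≈ 1.60.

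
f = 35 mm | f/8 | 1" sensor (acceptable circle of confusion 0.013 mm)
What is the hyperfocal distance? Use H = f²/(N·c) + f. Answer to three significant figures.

11.8 m

Hyperfocal distance H = f²/(N·c) + f = 35²/(8 × 0.013) + 35 = 1225/0.104 + 35 ≈ 11813.8 mm ≈ 11.8 m.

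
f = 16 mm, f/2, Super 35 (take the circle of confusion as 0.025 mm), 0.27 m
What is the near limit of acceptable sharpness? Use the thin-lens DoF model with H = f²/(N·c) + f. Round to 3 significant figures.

257 mm

Hyperfocal distance H = f²/(N·c) + f = 16²/(2 × 0.025) + 16 = 256/0.05 + 16 ≈ 5136.0 mm ≈ 5.136 m.
Near limit Dn = s·(H − f)/(H + s − 2f) = 270 × (5136.0 − 16) / (5136.0 + 270 − 2 × 16) = 270 × 5120.0 / 5374.0 ≈ 257.24 mm.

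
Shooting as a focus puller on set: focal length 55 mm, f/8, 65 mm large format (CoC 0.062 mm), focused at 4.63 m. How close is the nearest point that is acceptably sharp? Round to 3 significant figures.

Hyperfocal distance H = f²/(N·c) + f = 55²/(8 × 0.062) + 55 = 3025/0.496 + 55 ≈ 6153.8 mm ≈ 6.154 m.
Near limit Dn = s·(H − f)/(H + s − 2f) = 4630 × (6153.8 − 55) / (6153.8 + 4630 − 2 × 55) = 4630 × 6098.8 / 10673.8 ≈ 2645.5 mm ≈ 2.65 m.

2.65 m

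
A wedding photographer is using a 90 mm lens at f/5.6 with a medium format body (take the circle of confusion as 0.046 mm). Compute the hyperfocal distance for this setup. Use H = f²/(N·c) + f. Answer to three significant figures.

Hyperfocal distance H = f²/(N·c) + f = 90²/(5.6 × 0.046) + 90 = 8100/0.2576 + 90 ≈ 31534.1 mm ≈ 31.5 m.

31.5 m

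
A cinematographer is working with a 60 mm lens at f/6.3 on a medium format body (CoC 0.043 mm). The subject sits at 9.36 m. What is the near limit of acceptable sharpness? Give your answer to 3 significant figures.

5.51 m

Hyperfocal distance H = f²/(N·c) + f = 60²/(6.3 × 0.043) + 60 = 3600/0.2709 + 60 ≈ 13349.0 mm ≈ 13.35 m.
Near limit Dn = s·(H − f)/(H + s − 2f) = 9360 × (13349.0 − 60) / (13349.0 + 9360 − 2 × 60) = 9360 × 13289.0 / 22589.0 ≈ 5506.4 mm ≈ 5.51 m.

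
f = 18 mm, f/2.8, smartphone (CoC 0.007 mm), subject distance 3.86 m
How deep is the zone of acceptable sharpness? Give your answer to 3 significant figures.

Hyperfocal distance H = f²/(N·c) + f = 18²/(2.8 × 0.007) + 18 = 324/0.0196 + 18 ≈ 16548.6 mm ≈ 16.55 m.
Near limit Dn = s·(H − f)/(H + s − 2f) = 3860 × (16548.6 − 18) / (16548.6 + 3860 − 2 × 18) = 3860 × 16530.6 / 20372.6 ≈ 3132.1 mm.
Far limit Df = s·(H − f)/(H − s) = 3860 × (16548.6 − 18) / (16548.6 − 3860) = 3860 × 16530.6 / 12688.6 ≈ 5028.8 mm.
Depth of field = Df − Dn = 5028.8 − 3132.1 ≈ 1896.7 mm ≈ 1.90 m.

1.90 m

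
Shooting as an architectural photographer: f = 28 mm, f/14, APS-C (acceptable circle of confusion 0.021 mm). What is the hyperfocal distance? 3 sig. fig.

2.69 m

Hyperfocal distance H = f²/(N·c) + f = 28²/(14 × 0.021) + 28 = 784/0.294 + 28 ≈ 2694.7 mm ≈ 2.69 m.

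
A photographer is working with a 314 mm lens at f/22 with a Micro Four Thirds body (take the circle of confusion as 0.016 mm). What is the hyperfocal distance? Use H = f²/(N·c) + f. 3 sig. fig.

Hyperfocal distance H = f²/(N·c) + f = 314²/(22 × 0.016) + 314 = 98596/0.352 + 314 ≈ 280416.3 mm ≈ 280 m.

280 m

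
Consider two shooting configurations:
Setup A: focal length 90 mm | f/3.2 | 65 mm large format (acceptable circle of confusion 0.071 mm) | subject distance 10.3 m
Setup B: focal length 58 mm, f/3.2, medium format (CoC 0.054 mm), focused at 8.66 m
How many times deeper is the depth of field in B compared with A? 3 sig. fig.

1.48

Setup A: H = 90²/(3.2×0.071) + 90 ≈ 35741.4 mm; DoF = Df − Dn = 14433.5 − 8006.9 ≈ 6426.6 mm.
Setup B: H = 58²/(3.2×0.054) + 58 ≈ 19525.6 mm; DoF = Df − Dn = 15515.9 − 6006.1 ≈ 9509.8 mm.
Ratio = 9509.8 / 6426.6 ≈ 1.48.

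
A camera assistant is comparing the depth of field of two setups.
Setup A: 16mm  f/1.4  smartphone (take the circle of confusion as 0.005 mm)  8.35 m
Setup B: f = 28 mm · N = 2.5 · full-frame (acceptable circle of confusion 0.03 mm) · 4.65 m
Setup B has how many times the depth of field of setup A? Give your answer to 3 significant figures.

Setup A: H = 16²/(1.4×0.005) + 16 ≈ 36587.4 mm; DoF = Df − Dn = 10814.4 − 6800.3 ≈ 4014.1 mm.
Setup B: H = 28²/(2.5×0.03) + 28 ≈ 10481.3 mm; DoF = Df − Dn = 8335.7 − 3224.3 ≈ 5111.4 mm.
Ratio = 5111.4 / 4014.1 ≈ 1.27.

1.27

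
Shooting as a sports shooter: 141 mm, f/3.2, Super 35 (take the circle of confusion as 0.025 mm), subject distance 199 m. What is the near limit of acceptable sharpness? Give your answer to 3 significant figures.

Hyperfocal distance H = f²/(N·c) + f = 141²/(3.2 × 0.025) + 141 = 19881/0.08 + 141 ≈ 248653.5 mm ≈ 248.7 m.
Near limit Dn = s·(H − f)/(H + s − 2f) = 199000 × (248653.5 − 141) / (248653.5 + 199000 − 2 × 141) = 199000 × 248512.5 / 447371.5 ≈ 110543 mm ≈ 111 m.

111 m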